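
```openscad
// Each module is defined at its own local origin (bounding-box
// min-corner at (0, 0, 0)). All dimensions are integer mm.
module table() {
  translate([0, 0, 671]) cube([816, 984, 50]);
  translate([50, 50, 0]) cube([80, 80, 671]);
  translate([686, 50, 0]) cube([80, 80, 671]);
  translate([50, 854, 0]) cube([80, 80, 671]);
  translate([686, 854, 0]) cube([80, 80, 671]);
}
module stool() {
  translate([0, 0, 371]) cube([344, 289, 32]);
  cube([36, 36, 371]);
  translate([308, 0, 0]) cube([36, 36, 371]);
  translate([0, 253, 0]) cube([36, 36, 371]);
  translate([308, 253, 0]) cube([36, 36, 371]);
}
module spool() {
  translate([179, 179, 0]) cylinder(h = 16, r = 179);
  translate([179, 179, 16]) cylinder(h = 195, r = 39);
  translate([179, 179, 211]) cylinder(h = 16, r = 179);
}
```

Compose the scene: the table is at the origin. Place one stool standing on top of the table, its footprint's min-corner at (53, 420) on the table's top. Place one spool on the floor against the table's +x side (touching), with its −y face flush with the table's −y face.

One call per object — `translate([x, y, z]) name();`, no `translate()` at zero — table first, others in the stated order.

table();
translate([53, 420, 721]) stool();
translate([816, 0, 0]) spool();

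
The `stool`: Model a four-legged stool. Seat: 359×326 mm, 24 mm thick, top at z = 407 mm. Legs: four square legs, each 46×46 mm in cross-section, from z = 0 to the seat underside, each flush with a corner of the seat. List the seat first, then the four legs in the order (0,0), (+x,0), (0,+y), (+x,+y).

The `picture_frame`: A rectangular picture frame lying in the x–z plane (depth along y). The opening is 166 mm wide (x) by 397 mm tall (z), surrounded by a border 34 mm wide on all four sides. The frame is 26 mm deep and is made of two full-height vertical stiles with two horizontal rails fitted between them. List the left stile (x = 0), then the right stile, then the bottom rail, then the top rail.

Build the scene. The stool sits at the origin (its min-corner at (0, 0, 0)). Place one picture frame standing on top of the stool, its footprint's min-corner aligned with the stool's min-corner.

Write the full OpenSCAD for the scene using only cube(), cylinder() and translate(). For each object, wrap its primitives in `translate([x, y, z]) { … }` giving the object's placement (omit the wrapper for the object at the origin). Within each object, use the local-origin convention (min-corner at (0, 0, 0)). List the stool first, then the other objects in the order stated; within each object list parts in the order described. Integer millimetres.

translate([0, 0, 383]) cube([359, 326, 24]);
cube([46, 46, 383]);
translate([313, 0, 0]) cube([46, 46, 383]);
translate([0, 280, 0]) cube([46, 46, 383]);
translate([313, 280, 0]) cube([46, 46, 383]);
translate([0, 0, 407]) {
  cube([34, 26, 465]);
  translate([200, 0, 0]) cube([34, 26, 465]);
  translate([34, 0, 0]) cube([166, 26, 34]);
  translate([34, 0, 431]) cube([166, 26, 34]);
}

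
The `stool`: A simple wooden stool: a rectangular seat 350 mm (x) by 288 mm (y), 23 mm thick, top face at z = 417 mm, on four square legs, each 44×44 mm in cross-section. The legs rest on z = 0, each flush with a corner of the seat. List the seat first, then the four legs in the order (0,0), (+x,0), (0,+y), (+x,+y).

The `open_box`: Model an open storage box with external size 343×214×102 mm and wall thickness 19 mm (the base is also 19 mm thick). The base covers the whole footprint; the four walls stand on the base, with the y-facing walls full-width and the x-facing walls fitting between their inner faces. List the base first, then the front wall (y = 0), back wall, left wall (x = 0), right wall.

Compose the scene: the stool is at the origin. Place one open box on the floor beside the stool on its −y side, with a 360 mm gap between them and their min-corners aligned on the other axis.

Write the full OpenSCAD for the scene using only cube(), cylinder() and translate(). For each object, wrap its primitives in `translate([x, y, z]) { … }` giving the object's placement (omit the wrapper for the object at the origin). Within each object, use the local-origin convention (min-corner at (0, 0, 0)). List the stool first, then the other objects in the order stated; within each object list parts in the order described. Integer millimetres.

translate([0, 0, 394]) cube([350, 288, 23]);
cube([44, 44, 394]);
translate([306, 0, 0]) cube([44, 44, 394]);
translate([0, 244, 0]) cube([44, 44, 394]);
translate([306, 244, 0]) cube([44, 44, 394]);
translate([0, -574, 0]) {
  cube([343, 214, 19]);
  translate([0, 0, 19]) cube([343, 19, 83]);
  translate([0, 195, 19]) cube([343, 19, 83]);
  translate([0, 19, 19]) cube([19, 176, 83]);
  translate([324, 19, 19]) cube([19, 176, 83]);
}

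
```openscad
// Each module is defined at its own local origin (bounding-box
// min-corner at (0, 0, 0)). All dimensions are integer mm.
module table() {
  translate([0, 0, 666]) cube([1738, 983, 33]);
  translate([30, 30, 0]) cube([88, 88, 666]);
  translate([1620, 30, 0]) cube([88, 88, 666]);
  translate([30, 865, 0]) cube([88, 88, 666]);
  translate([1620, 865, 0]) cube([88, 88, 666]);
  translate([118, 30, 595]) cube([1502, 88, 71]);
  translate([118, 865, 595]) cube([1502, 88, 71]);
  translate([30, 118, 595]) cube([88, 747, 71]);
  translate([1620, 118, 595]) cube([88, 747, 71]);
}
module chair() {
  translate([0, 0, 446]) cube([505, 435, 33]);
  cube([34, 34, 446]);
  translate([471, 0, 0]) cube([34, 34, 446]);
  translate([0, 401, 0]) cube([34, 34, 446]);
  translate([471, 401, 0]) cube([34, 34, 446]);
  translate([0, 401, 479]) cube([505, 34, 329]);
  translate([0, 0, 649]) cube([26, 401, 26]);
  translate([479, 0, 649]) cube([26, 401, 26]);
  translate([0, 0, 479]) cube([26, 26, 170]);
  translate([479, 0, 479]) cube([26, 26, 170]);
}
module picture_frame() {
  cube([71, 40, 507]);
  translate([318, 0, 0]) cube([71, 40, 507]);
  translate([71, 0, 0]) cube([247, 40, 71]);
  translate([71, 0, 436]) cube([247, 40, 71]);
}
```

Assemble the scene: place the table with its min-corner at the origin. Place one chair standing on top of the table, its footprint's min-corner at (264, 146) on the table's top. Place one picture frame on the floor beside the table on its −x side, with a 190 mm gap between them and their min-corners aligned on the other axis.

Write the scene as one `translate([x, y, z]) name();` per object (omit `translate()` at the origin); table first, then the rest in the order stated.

table();
translate([264, 146, 699]) chair();
translate([-579, 0, 0]) picture_frame();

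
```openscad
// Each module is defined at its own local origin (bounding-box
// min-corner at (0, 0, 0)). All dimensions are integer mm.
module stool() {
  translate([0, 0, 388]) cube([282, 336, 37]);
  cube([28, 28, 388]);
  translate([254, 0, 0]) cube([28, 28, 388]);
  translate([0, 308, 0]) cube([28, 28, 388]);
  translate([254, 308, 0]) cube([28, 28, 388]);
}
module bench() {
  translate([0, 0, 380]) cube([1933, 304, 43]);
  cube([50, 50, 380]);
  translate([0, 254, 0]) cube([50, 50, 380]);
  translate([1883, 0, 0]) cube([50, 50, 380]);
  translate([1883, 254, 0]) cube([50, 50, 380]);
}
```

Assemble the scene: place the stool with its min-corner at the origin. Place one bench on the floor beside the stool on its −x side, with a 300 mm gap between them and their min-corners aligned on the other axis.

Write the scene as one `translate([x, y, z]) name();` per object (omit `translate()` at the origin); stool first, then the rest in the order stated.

stool();
translate([-2233, 0, 0]) bench();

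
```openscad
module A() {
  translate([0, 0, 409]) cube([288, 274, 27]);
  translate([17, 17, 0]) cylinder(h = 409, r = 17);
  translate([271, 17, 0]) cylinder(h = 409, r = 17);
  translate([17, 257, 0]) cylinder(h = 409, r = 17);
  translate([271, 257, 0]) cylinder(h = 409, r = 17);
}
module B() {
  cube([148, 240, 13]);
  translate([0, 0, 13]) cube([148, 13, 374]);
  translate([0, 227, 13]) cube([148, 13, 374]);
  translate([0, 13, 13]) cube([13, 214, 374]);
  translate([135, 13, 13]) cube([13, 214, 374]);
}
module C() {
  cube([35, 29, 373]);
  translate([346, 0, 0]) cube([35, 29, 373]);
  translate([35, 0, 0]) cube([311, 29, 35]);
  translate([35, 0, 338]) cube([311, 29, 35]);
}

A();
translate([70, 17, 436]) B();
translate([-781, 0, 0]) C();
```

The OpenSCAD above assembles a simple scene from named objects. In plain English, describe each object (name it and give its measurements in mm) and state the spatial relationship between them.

A is a four-legged stool. The seat is a 288×274×27 mm slab whose top surface is at z = 436 mm; four round legs, each 34 mm in diameter, run from the floor (z = 0) to the underside of the seat, each leg's axis is inset half a diameter from the nearest pair of seat edges (so the leg's bounding box is flush with the corner).

B is an open-topped rectangular box: outside dimensions 148×240×387 mm, with a uniform wall and base thickness of 13 mm. The base is a full 148×240 slab on the floor; four walls sit on top of the base. The front and back walls (the −y and +y sides) span the full width; the two side walls fit between them.

C is a picture frame with a 311×303 mm rectangular opening (x by z) and a uniform 35 mm border on every side. Frame depth is 29 mm along y. It is built from two vertical stiles running the full outside height and two horizontal rails spanning the gap between the stiles.

The open box is on top of the stool, centred. The picture frame is on the floor beside the stool on its −x side.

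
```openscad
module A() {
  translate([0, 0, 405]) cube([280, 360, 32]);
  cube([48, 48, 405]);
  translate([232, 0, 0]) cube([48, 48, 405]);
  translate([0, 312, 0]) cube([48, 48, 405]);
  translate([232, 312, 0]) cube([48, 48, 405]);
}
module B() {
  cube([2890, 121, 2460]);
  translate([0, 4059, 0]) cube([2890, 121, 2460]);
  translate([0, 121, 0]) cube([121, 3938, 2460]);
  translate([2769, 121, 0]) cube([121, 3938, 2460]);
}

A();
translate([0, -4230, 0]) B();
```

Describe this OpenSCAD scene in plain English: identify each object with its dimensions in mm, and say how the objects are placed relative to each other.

A is a four-legged stool. The seat is 280×360 mm, 32 mm thick, top at z = 437 mm. It stands on four square legs, each 48×48 mm in cross-section, from z = 0 to the seat underside, each flush with a corner of the seat.

B is the wall frame of a small rectangular building: four walls, each 2460 mm tall and 121 mm thick, enclosing a footprint 2890 mm (x) by 4180 mm (y) outside-to-outside, with no floor or roof. The front and back walls (the −y and +y sides) span the full width; the two side walls fit between them.

The house frame is on the floor beside the stool on its −y side.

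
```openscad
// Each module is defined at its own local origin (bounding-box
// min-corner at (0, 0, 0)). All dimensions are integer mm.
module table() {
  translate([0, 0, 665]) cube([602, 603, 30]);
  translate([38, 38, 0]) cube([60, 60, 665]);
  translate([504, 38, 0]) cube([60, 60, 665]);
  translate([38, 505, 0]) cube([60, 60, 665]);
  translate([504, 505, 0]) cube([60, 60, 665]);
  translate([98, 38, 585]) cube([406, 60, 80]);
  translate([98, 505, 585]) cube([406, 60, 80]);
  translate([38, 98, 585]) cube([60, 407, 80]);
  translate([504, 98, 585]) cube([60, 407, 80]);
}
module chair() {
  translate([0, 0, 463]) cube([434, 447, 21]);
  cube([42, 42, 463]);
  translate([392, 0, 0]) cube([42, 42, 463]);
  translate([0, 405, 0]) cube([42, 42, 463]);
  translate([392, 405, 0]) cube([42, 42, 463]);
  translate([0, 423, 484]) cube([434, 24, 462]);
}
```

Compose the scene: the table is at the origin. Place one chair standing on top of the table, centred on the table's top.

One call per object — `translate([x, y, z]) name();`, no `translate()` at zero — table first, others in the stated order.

table();
translate([84, 78, 695]) chair();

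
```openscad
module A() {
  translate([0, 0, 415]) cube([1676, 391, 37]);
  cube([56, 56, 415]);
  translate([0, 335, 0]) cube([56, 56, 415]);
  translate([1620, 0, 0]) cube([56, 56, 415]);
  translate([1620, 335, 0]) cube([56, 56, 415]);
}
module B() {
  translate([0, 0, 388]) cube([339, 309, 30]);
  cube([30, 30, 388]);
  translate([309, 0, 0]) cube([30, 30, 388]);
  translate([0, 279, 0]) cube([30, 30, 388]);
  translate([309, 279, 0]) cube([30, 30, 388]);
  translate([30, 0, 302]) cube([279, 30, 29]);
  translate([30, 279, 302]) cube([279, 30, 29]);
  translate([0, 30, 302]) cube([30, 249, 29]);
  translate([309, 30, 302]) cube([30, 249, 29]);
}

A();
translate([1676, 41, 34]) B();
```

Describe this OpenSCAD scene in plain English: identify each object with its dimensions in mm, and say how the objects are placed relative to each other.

A is a bench: a 1676×391 mm seat slab, 37 mm thick, top at z = 452 mm, on four 56×56 mm square legs flush with the seat corners and standing on z = 0.

B is a four-legged stool. The seat is 339×309 mm, 30 mm thick, top at z = 418 mm. It stands on four square legs, each 30×30 mm in cross-section, from z = 0 to the seat underside, each flush with a corner of the seat. Four stretchers, 30 mm wide and 29 mm tall, connect adjacent legs with their undersides at z = 302 mm, each running between the inner faces of the legs it joins and aligned with the legs' outer faces on the other axis.

The stool is beside the bench with their tops flush at z = 452.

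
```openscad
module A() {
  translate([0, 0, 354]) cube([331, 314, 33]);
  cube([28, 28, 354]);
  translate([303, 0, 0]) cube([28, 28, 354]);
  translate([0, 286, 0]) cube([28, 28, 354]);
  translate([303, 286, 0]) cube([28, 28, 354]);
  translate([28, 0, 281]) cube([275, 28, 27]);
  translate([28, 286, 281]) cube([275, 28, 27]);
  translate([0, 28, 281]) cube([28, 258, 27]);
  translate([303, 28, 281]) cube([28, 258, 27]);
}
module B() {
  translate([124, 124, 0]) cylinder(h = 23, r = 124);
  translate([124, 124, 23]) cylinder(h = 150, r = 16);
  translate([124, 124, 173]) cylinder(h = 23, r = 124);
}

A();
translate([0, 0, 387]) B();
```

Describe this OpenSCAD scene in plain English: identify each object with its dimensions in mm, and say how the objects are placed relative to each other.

A is a four-legged stool. The seat is a 331×314×33 mm slab whose top surface is at z = 387 mm; four square legs, each 28×28 mm in cross-section, run from the floor (z = 0) to the underside of the seat, each flush with a corner of the seat. Four stretchers, 28 mm wide and 27 mm tall, connect adjacent legs with their undersides at z = 281 mm, each running between the inner faces of the legs it joins and aligned with the legs' outer faces on the other axis.

B is a spool: two coaxial disc flanges of radius 124 mm and thickness 23 mm, joined by a core cylinder of radius 16 mm and height 150 mm. The lower flange rests on z = 0 and the three cylinders share a vertical axis.

The spool is on top of the stool.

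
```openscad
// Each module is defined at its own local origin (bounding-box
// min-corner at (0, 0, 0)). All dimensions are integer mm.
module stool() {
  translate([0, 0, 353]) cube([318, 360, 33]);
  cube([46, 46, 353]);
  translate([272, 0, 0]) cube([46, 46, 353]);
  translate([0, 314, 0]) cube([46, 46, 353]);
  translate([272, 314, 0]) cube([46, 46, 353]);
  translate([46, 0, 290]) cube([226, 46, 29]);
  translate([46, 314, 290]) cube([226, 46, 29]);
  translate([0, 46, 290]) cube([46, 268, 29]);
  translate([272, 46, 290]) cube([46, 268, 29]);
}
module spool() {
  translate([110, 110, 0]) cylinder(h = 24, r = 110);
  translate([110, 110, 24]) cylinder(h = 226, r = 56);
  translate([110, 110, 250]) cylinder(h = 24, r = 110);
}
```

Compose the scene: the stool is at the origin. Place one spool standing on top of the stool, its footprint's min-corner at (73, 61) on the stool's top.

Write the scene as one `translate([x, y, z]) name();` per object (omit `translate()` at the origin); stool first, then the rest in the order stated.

stool();
translate([73, 61, 386]) spool();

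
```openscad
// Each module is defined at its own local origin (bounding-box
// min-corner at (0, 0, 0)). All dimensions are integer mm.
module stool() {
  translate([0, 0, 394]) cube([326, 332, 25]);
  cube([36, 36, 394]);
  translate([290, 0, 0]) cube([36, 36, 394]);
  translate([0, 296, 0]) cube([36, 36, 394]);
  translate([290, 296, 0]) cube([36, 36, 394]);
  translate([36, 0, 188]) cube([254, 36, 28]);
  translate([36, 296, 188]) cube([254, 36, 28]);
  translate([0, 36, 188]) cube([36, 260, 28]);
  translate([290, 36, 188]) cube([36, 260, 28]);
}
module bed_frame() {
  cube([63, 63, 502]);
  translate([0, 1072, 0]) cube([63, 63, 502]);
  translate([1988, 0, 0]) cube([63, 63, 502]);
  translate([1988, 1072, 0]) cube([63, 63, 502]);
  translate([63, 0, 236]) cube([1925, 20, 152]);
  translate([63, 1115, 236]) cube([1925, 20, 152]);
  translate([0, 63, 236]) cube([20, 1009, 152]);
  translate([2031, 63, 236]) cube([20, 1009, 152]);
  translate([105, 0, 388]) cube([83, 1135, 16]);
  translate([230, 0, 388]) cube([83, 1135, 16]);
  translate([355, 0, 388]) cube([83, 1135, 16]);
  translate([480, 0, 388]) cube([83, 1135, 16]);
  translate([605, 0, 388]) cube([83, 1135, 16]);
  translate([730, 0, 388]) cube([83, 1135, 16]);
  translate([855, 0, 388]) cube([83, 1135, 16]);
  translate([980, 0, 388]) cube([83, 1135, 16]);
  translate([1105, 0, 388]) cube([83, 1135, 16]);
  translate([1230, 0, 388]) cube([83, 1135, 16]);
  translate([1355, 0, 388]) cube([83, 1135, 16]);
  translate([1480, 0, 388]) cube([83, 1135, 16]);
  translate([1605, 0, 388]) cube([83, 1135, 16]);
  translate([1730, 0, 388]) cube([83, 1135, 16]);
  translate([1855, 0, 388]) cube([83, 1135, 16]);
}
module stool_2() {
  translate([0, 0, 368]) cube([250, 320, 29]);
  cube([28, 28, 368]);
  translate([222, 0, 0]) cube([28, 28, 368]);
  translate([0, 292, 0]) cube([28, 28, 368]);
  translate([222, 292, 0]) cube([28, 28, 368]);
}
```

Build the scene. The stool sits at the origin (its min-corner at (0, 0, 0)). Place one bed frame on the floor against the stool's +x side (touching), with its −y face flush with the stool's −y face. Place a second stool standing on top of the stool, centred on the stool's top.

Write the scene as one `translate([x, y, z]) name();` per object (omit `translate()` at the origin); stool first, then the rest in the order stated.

stool();
translate([326, 0, 0]) bed_frame();
translate([38, 6, 419]) stool_2();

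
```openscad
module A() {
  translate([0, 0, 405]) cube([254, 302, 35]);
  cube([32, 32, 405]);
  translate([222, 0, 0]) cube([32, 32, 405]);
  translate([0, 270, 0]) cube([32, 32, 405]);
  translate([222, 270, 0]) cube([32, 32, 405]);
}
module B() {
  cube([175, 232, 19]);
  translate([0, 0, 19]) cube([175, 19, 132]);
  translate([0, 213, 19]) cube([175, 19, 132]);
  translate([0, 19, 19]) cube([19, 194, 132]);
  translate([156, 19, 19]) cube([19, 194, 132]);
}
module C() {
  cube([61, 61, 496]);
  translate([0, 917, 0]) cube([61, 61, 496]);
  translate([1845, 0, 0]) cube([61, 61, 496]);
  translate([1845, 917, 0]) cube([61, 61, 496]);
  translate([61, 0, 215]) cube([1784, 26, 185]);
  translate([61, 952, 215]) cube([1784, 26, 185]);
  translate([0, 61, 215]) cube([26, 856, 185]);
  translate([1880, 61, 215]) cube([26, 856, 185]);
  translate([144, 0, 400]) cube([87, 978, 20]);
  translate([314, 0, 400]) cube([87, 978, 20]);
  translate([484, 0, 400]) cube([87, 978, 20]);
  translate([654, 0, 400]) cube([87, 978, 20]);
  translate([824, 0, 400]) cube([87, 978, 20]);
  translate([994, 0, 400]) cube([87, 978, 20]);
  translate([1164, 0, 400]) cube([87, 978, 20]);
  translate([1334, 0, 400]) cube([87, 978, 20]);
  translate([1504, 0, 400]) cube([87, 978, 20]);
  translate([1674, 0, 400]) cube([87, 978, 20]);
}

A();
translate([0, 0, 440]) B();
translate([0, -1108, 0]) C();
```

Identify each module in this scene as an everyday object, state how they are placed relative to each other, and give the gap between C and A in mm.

The bed frame's nearest face is 130 mm from the stool's −y face.

A is a stool. B is an open box. C is a bed frame. The open box is on top of the stool. The bed frame is on the floor beside the stool on its −y side. The gap between the bed frame and the stool is 130 mm.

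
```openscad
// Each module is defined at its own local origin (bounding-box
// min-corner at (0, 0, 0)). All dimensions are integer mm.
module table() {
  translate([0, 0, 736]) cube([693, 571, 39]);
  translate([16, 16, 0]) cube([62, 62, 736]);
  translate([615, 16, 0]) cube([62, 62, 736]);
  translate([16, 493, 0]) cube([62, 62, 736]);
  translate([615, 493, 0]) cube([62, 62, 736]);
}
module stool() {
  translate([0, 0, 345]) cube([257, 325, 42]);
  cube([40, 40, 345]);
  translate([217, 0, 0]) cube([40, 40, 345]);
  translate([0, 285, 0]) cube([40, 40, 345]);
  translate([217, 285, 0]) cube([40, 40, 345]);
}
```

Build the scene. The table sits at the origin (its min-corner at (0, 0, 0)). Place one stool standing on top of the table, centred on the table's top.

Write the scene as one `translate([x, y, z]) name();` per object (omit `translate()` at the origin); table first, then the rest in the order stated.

table();
translate([218, 123, 775]) stool();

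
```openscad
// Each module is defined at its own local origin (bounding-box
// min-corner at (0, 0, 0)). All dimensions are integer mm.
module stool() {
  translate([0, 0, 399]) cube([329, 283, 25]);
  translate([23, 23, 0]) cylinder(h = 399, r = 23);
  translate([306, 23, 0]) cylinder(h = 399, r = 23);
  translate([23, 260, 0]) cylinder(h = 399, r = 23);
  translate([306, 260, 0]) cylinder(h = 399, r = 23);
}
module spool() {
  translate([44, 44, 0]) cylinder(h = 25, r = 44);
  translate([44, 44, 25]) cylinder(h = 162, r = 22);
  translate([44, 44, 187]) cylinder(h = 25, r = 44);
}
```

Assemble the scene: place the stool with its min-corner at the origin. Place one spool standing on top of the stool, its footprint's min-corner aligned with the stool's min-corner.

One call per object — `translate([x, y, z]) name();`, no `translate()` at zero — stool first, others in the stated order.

stool();
translate([0, 0, 424]) spool();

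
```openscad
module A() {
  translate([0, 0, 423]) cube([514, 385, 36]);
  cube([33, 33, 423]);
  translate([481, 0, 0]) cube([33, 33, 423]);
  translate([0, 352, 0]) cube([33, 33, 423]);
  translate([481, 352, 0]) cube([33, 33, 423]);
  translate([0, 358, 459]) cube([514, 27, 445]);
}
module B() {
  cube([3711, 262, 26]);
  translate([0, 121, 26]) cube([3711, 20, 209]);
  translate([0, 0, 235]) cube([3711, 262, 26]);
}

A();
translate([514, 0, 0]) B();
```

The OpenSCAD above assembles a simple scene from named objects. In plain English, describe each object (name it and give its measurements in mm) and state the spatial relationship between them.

A is a chair: 514×385 mm seat, 36 mm thick, top at z = 459 mm, on four 33 mm square corner legs flush with the seat edges. A 27 mm thick backrest slab spans the full seat width, extending 445 mm above the seat top, its back face flush with the seat's +y edge.

B is an I-beam lying along x, 3711 mm long. Overall section height 261 mm. Two flanges 262 mm wide (y) and 26 mm thick, one on the floor and one at the top; a web 20 mm thick runs between them, centred on the flange width.

The I-beam is against the chair's +x side, with their −y faces flush.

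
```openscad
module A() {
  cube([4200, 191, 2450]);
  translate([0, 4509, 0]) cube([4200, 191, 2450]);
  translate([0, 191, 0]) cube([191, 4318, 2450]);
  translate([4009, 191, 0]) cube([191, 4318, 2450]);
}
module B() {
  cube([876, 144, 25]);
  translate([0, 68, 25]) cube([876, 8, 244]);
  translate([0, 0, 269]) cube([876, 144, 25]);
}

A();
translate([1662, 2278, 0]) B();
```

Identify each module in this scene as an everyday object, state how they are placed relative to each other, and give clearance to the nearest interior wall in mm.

Clearances: x = 1471, y = 2087; minimum 1471 mm.

A is a house frame. B is an I-beam. The I-beam sits inside the house frame, centred. The clearance to the nearest interior wall is 1471 mm.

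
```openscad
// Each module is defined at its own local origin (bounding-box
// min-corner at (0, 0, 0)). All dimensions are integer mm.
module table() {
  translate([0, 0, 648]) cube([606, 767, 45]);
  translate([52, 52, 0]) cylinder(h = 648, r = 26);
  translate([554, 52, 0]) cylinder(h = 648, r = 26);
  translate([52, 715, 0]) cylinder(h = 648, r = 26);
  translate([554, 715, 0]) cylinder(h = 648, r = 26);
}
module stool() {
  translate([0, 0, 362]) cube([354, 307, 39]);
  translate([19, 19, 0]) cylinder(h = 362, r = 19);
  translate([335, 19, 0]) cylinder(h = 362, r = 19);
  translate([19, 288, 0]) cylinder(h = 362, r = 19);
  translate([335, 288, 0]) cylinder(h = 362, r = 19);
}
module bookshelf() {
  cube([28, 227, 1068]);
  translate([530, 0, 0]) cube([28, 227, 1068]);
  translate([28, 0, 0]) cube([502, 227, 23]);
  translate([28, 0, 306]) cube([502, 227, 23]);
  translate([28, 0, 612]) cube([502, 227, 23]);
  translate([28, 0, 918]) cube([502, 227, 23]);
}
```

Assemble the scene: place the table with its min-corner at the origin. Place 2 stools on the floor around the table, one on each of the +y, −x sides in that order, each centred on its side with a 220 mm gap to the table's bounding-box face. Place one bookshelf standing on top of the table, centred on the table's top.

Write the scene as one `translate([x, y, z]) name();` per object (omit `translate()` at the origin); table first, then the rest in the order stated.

table();
translate([126, 987, 0]) stool();
translate([-574, 230, 0]) stool();
translate([24, 270, 693]) bookshelf();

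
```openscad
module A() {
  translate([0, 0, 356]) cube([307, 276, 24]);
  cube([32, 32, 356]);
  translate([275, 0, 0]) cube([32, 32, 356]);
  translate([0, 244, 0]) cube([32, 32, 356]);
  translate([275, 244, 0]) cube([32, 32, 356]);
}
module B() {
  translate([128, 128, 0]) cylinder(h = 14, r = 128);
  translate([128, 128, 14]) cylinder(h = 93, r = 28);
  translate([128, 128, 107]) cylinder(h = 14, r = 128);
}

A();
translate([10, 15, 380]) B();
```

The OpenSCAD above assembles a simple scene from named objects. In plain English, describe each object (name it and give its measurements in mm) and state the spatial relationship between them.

A is a four-legged stool. The seat is a 307×276×24 mm slab whose top surface is at z = 380 mm; four square legs, each 32×32 mm in cross-section, run from the floor (z = 0) to the underside of the seat, each flush with a corner of the seat.

B is a spool: two coaxial disc flanges of radius 128 mm and thickness 14 mm, joined by a core cylinder of radius 28 mm and height 93 mm. The lower flange rests on z = 0 and the three cylinders share a vertical axis.

The spool is on top of the stool.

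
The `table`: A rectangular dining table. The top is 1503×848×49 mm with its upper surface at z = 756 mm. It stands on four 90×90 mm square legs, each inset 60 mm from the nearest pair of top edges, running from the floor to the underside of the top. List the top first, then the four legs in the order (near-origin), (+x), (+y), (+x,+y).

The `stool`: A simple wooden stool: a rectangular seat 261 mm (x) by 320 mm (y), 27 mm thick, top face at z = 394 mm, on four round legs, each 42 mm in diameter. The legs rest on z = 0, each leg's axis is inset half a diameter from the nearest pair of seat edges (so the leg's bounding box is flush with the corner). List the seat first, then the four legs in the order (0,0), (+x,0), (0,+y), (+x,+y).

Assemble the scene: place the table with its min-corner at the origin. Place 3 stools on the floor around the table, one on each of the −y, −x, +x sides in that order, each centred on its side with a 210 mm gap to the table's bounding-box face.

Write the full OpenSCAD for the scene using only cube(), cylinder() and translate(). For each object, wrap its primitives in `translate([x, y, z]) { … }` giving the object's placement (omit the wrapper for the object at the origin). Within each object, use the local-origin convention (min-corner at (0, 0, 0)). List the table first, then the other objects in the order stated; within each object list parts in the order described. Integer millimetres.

translate([0, 0, 707]) cube([1503, 848, 49]);
translate([60, 60, 0]) cube([90, 90, 707]);
translate([1353, 60, 0]) cube([90, 90, 707]);
translate([60, 698, 0]) cube([90, 90, 707]);
translate([1353, 698, 0]) cube([90, 90, 707]);
translate([621, -530, 0]) {
  translate([0, 0, 367]) cube([261, 320, 27]);
  translate([21, 21, 0]) cylinder(h = 367, r = 21);
  translate([240, 21, 0]) cylinder(h = 367, r = 21);
  translate([21, 299, 0]) cylinder(h = 367, r = 21);
  translate([240, 299, 0]) cylinder(h = 367, r = 21);
}
translate([-471, 264, 0]) {
  translate([0, 0, 367]) cube([261, 320, 27]);
  translate([21, 21, 0]) cylinder(h = 367, r = 21);
  translate([240, 21, 0]) cylinder(h = 367, r = 21);
  translate([21, 299, 0]) cylinder(h = 367, r = 21);
  translate([240, 299, 0]) cylinder(h = 367, r = 21);
}
translate([1713, 264, 0]) {
  translate([0, 0, 367]) cube([261, 320, 27]);
  translate([21, 21, 0]) cylinder(h = 367, r = 21);
  translate([240, 21, 0]) cylinder(h = 367, r = 21);
  translate([21, 299, 0]) cylinder(h = 367, r = 21);
  translate([240, 299, 0]) cylinder(h = 367, r = 21);
}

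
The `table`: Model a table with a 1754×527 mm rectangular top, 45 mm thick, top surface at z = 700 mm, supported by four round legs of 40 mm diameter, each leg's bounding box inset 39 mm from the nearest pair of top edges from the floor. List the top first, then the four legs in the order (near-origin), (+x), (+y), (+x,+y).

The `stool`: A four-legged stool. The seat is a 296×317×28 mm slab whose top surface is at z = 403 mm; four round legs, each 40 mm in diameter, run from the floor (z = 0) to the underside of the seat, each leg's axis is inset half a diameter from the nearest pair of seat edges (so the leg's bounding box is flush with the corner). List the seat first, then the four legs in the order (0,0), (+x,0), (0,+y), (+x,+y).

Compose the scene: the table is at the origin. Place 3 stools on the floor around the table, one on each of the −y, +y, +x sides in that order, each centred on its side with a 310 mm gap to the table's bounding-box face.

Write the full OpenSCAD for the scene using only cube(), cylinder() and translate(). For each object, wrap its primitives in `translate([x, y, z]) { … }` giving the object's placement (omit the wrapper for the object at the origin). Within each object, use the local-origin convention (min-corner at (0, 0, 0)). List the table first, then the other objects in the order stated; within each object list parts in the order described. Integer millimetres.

translate([0, 0, 655]) cube([1754, 527, 45]);
translate([59, 59, 0]) cylinder(h = 655, r = 20);
translate([1695, 59, 0]) cylinder(h = 655, r = 20);
translate([59, 468, 0]) cylinder(h = 655, r = 20);
translate([1695, 468, 0]) cylinder(h = 655, r = 20);
translate([729, -627, 0]) {
  translate([0, 0, 375]) cube([296, 317, 28]);
  translate([20, 20, 0]) cylinder(h = 375, r = 20);
  translate([276, 20, 0]) cylinder(h = 375, r = 20);
  translate([20, 297, 0]) cylinder(h = 375, r = 20);
  translate([276, 297, 0]) cylinder(h = 375, r = 20);
}
translate([729, 837, 0]) {
  translate([0, 0, 375]) cube([296, 317, 28]);
  translate([20, 20, 0]) cylinder(h = 375, r = 20);
  translate([276, 20, 0]) cylinder(h = 375, r = 20);
  translate([20, 297, 0]) cylinder(h = 375, r = 20);
  translate([276, 297, 0]) cylinder(h = 375, r = 20);
}
translate([2064, 105, 0]) {
  translate([0, 0, 375]) cube([296, 317, 28]);
  translate([20, 20, 0]) cylinder(h = 375, r = 20);
  translate([276, 20, 0]) cylinder(h = 375, r = 20);
  translate([20, 297, 0]) cylinder(h = 375, r = 20);
  translate([276, 297, 0]) cylinder(h = 375, r = 20);
}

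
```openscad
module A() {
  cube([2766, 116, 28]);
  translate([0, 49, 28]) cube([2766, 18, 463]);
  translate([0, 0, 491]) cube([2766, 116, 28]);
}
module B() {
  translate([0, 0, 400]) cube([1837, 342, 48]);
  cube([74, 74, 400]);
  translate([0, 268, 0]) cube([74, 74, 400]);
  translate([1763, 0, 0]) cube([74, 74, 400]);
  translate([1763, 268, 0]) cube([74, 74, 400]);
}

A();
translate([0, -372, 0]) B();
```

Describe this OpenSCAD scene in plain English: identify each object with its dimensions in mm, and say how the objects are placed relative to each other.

A is an I-beam lying along x, 2766 mm long. Overall section height 519 mm. Two flanges 116 mm wide (y) and 28 mm thick, one on the floor and one at the top; a web 18 mm thick runs between them, centred on the flange width.

B is a long wooden bench with a 1837 mm (x) × 342 mm (y) seat, 48 mm thick, its top surface 448 mm above the floor. Four 74 mm square legs at the seat corners, flush with the edges, run from z = 0 to the seat underside.

The bench is on the floor beside the I-beam on its −y side.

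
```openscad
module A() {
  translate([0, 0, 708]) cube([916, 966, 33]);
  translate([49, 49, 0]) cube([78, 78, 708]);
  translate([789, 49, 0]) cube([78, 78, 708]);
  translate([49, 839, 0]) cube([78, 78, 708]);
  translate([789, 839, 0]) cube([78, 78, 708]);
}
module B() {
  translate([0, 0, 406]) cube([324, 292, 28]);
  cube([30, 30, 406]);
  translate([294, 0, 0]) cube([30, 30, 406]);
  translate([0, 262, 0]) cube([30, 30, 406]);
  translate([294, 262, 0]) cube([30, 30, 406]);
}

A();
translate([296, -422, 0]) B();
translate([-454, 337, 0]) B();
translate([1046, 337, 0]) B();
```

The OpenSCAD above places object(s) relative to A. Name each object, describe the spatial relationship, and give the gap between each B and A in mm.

A is a table. B is a stool. Three stools sit around the table at the −y, −x, +x sides. The gap between each stool and the table is 130 mm.

Each stool's nearest face is 130 mm from the table's bounding box.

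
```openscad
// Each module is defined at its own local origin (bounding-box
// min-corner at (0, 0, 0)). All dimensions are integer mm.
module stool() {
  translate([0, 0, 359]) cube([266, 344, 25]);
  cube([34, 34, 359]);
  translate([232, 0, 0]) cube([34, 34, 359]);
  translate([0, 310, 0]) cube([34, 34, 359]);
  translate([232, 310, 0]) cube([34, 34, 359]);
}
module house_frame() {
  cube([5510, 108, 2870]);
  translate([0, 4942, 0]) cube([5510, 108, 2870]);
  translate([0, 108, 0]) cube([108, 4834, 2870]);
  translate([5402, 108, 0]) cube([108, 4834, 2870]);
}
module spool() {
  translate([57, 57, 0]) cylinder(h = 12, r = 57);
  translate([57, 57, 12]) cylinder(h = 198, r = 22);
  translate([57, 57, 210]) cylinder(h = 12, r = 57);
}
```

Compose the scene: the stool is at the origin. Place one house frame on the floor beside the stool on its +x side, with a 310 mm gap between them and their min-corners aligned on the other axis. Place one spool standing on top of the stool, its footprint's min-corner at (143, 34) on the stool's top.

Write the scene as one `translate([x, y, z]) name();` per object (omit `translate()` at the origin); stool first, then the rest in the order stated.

stool();
translate([576, 0, 0]) house_frame();
translate([143, 34, 384]) spool();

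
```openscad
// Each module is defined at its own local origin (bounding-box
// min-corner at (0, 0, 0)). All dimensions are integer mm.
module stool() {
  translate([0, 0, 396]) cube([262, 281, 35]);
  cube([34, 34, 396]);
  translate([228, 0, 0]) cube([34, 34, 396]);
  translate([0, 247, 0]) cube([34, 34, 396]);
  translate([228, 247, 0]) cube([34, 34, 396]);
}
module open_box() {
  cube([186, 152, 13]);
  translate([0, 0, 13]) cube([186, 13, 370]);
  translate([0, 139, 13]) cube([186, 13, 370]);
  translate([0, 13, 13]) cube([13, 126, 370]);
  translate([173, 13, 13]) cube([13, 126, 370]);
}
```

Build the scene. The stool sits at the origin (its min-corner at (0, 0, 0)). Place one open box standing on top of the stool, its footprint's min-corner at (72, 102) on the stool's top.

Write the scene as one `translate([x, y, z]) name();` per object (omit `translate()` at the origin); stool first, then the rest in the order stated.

stool();
translate([72, 102, 431]) open_box();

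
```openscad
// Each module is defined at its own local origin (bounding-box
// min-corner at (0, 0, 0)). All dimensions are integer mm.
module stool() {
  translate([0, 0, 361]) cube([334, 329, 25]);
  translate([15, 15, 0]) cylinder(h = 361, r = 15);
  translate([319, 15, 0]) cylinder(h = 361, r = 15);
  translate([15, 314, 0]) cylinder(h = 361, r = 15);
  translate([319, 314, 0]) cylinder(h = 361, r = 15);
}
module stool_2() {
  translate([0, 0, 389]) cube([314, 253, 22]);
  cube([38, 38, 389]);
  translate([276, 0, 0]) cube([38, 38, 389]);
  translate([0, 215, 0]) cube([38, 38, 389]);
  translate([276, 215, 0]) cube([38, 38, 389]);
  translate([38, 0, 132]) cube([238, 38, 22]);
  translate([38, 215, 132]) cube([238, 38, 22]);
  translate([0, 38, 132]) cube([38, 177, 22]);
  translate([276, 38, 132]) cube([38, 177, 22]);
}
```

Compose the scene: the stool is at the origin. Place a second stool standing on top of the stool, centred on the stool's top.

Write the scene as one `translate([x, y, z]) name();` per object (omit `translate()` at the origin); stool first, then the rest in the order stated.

stool();
translate([10, 38, 386]) stool_2();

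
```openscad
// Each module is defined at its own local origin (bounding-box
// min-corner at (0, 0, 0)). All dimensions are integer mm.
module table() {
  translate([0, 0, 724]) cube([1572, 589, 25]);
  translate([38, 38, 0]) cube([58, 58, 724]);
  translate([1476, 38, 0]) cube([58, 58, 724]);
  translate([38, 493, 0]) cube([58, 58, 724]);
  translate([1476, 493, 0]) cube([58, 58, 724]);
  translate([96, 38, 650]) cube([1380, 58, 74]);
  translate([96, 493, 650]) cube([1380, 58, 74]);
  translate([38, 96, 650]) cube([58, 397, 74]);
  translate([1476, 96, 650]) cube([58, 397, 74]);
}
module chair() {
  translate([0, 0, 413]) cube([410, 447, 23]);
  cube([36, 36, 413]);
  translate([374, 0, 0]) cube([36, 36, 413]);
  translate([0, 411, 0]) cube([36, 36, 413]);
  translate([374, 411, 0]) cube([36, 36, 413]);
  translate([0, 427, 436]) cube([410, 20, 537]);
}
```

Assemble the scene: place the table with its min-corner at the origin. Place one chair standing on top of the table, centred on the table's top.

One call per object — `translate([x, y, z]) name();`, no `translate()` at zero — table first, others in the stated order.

table();
translate([581, 71, 749]) chair();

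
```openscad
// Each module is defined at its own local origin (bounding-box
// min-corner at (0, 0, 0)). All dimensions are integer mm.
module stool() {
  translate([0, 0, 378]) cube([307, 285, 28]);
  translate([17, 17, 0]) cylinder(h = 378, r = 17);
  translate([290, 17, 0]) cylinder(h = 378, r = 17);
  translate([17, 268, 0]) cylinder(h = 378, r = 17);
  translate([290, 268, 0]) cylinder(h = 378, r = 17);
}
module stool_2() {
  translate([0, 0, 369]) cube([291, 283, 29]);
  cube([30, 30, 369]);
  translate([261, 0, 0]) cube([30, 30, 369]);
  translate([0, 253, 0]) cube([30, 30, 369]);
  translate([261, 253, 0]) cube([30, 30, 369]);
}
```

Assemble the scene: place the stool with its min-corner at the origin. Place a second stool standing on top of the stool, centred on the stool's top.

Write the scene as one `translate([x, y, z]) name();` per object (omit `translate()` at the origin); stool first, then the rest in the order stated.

stool();
translate([8, 1, 406]) stool_2();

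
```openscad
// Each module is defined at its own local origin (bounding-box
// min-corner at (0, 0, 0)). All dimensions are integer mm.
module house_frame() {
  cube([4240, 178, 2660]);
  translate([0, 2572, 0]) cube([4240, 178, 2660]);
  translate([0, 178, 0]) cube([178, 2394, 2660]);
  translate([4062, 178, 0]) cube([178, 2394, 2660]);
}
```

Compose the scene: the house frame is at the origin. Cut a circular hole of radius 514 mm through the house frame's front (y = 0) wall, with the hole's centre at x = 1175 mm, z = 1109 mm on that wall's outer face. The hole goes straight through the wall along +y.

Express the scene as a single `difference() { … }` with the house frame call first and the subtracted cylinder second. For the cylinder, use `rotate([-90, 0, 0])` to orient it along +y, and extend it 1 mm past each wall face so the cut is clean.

difference() {
  house_frame();
  translate([1175, -1, 1109]) rotate([-90, 0, 0]) cylinder(h = 180, r = 514);
}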